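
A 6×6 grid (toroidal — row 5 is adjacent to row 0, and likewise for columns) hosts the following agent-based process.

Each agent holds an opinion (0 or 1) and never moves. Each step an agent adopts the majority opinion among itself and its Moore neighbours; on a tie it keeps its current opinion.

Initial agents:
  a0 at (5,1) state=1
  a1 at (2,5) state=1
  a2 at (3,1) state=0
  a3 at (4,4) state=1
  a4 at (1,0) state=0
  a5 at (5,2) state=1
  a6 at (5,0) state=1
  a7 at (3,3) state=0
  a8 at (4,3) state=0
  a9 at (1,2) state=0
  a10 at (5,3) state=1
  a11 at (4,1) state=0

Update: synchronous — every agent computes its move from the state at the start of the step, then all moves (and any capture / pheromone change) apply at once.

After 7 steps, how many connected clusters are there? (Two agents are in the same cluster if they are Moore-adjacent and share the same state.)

5

t=1: a0@(5,1):1 a1@(2,5):1 a2@(3,1):0 a3@(4,4):1 a4@(1,0):0 a5@(5,2):1 a6@(5,0):1 a7@(3,3):0 a8@(4,3):1 a9@(1,2):0 a10@(5,3):1 a11@(4,1):1
t=2: a0@(5,1):1 a1@(2,5):1 a2@(3,1):0 a3@(4,4):1 a4@(1,0):0 a5@(5,2):1 a6@(5,0):1 a7@(3,3):1 a8@(4,3):1 a9@(1,2):0 a10@(5,3):1 a11@(4,1):1
t=3: (unchanged — steady state)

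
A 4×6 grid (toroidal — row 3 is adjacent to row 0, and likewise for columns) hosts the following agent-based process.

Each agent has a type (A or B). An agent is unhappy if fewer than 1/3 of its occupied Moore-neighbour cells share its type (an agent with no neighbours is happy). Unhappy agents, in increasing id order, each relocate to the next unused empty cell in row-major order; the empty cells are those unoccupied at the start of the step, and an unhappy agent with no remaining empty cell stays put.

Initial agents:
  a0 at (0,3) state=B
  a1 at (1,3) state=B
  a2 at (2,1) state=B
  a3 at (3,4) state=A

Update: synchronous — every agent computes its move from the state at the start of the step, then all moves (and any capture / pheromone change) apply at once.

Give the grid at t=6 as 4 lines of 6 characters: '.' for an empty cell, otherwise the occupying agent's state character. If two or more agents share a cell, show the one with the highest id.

A..B..
...B..
.B....
......

t=1: a0@(0,3):B a1@(1,3):B a2@(2,1):B a3@(0,0):A
t=2: (unchanged — steady state)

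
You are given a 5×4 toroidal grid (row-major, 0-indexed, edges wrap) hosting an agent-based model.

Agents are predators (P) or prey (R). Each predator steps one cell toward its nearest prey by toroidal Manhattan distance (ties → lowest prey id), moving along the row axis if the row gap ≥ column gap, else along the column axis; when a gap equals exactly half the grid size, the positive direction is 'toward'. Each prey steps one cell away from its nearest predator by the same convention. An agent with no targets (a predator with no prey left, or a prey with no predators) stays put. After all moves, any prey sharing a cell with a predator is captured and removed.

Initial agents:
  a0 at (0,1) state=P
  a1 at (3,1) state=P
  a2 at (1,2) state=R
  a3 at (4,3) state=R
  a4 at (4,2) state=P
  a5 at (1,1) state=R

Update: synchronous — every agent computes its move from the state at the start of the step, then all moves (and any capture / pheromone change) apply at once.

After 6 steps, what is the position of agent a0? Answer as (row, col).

(2, 1)

t=1: a0@(1,1):P a1@(2,1):P a2@(2,2):R a3@(4,0):R a4@(4,3):P
t=2: a0@(2,1):P a1@(2,2):P a2@(2,3):R a3@(4,1):R a4@(4,0):P
t=3: a0@(2,2):P a1@(2,3):P a2@(2,0):R a3@(4,2):R a4@(4,1):P
t=4: a0@(2,3):P a1@(2,0):P a2@(2,1):R a3@(4,3):R a4@(4,2):P
t=5: a0@(2,0):P a1@(2,1):P a2@(2,2):R a3@(4,0):R a4@(4,3):P
t=6: a0@(2,1):P a1@(2,2):P a2@(2,3):R a3@(4,1):R a4@(4,0):P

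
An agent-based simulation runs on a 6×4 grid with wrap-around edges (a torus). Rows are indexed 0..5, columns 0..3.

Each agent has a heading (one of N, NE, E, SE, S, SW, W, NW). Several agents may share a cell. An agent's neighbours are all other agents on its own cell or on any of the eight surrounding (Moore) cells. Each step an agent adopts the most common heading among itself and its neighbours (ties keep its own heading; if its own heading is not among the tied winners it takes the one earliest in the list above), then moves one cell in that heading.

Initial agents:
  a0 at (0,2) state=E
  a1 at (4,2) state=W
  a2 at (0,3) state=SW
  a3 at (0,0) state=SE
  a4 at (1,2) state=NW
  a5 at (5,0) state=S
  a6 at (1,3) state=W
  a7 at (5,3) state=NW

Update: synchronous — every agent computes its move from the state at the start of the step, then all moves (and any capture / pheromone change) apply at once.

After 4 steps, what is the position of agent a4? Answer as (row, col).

t=1: a0@(5,1):NW a1@(4,1):W a2@(5,2):NW a3@(1,1):SE a4@(0,1):NW a5@(0,0):S a6@(1,2):W a7@(4,2):NW
t=2: a0@(4,0):NW a1@(3,0):NW a2@(4,1):NW a3@(2,2):SE a4@(5,0):NW a5@(5,3):NW a6@(1,1):W a7@(3,1):NW
t=3: a0@(3,3):NW a1@(2,3):NW a2@(3,0):NW a3@(3,3):SE a4@(4,3):NW a5@(4,2):NW a6@(1,0):W a7@(2,0):NW
t=4: a0@(2,2):NW a1@(1,2):NW a2@(2,3):NW a3@(2,2):NW a4@(3,2):NW a5@(3,1):NW a6@(0,3):NW a7@(1,3):NW

(3, 2)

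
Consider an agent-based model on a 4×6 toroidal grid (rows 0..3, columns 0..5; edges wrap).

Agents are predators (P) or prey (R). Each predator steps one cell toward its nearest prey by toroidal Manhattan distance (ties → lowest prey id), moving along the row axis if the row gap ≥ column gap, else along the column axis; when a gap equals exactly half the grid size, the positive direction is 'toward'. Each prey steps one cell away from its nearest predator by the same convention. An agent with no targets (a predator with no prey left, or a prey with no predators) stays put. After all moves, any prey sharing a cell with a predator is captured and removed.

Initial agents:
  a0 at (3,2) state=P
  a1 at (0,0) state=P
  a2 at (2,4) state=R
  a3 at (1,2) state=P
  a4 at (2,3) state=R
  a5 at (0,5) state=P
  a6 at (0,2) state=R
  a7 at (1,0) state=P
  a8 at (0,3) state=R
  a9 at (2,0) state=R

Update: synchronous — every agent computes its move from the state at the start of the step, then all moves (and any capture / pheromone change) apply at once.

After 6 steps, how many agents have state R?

5

t=1: a0@(0,2):P a1@(0,1):P a2@(2,5):R a3@(0,2):P a4@(1,3):R a5@(0,4):P a6@(1,2):R a7@(2,0):P a8@(1,3):R a9@(3,0):R
t=2: a0@(1,2):P a1@(1,1):P a2@(2,4):R a3@(1,2):P a4@(2,3):R a5@(1,4):P a6@(2,2):R a7@(2,5):P a8@(2,3):R a9@(0,0):R
t=3: a0@(2,2):P a1@(2,1):P a2@(3,4):R a3@(2,2):P a4@(3,3):R a5@(2,4):P a6@(3,2):R a7@(2,4):P a8@(3,3):R a9@(3,0):R
t=4: a0@(3,2):P a1@(3,1):P a2@(0,4):R a3@(3,2):P a4@(0,3):R a5@(3,4):P a6@(0,2):R a7@(3,4):P a8@(0,3):R a9@(0,0):R
t=5: a0@(0,2):P a1@(0,1):P a2@(1,4):R a3@(0,2):P a4@(1,3):R a5@(0,4):P a6@(1,2):R a7@(0,4):P a8@(1,3):R a9@(1,0):R
t=6: a0@(1,2):P a1@(1,1):P a2@(2,4):R a3@(1,2):P a4@(2,3):R a5@(1,4):P a6@(2,2):R a7@(1,4):P a8@(2,3):R a9@(2,0):R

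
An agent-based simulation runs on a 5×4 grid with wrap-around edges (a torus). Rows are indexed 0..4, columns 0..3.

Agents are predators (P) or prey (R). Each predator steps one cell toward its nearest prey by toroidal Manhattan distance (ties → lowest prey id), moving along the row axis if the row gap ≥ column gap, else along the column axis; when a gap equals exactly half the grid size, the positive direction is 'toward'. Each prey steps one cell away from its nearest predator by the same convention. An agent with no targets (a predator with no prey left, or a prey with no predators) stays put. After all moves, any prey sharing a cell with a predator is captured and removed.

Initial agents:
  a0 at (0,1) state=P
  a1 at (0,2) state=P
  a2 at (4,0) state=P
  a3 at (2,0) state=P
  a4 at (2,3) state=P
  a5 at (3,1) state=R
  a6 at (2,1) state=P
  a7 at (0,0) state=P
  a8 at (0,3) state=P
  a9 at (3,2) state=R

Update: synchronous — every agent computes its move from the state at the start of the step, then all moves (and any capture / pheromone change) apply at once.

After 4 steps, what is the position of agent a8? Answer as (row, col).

t=1: a0@(4,1):P a1@(4,2):P a2@(3,0):P a3@(3,0):P a4@(3,3):P a6@(3,1):P a7@(4,0):P a8@(4,3):P a9@(2,2):R
t=2: a0@(3,1):P a1@(3,2):P a2@(3,1):P a3@(3,1):P a4@(2,3):P a6@(2,1):P a7@(3,0):P a8@(3,3):P a9@(1,2):R
t=3: a0@(2,1):P a1@(2,2):P a2@(2,1):P a3@(2,1):P a4@(1,3):P a6@(1,1):P a7@(2,0):P a8@(2,3):P a9@(0,2):R
t=4: a0@(1,1):P a1@(1,2):P a2@(1,1):P a3@(1,1):P a4@(0,3):P a6@(0,1):P a7@(1,0):P a8@(1,3):P a9@(4,2):R

(1, 3)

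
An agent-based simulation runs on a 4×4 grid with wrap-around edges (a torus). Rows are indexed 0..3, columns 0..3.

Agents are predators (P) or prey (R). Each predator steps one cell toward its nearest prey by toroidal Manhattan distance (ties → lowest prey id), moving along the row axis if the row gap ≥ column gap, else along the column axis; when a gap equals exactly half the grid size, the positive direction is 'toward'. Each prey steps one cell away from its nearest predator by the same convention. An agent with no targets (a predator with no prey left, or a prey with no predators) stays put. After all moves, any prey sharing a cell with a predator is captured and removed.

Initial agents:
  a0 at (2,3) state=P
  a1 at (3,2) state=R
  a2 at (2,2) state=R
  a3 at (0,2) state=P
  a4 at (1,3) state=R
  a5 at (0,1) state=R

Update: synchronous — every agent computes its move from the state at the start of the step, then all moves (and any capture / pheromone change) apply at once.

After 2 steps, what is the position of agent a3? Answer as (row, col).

t=1: a0@(2,2):P a2@(2,1):R a3@(3,2):P a4@(0,3):R a5@(0,0):R
t=2: a0@(2,1):P a2@(2,0):R a3@(2,2):P a4@(1,3):R a5@(0,3):R

(2, 2)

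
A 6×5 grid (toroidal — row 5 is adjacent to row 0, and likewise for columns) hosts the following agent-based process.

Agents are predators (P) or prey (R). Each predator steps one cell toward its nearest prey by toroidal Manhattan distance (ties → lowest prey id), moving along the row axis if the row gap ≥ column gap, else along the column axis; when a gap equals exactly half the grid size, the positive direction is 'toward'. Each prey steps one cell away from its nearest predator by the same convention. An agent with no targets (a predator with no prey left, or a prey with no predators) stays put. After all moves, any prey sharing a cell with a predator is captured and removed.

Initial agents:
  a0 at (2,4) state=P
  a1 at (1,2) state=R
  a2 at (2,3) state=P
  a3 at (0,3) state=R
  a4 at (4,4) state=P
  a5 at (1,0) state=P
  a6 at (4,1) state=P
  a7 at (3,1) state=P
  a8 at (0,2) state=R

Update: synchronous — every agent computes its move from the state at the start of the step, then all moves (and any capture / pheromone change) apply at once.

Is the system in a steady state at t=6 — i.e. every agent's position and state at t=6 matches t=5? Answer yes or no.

yes

t=1: a0@(2,3):P a1@(0,2):R a2@(1,3):P a3@(5,3):R a4@(5,4):P a5@(1,1):P a6@(5,1):P a7@(2,1):P a8@(5,2):R
t=2: a0@(1,3):P a2@(0,3):P a4@(5,3):P a5@(0,1):P a6@(5,2):P a7@(1,1):P
t=3: (unchanged — steady state)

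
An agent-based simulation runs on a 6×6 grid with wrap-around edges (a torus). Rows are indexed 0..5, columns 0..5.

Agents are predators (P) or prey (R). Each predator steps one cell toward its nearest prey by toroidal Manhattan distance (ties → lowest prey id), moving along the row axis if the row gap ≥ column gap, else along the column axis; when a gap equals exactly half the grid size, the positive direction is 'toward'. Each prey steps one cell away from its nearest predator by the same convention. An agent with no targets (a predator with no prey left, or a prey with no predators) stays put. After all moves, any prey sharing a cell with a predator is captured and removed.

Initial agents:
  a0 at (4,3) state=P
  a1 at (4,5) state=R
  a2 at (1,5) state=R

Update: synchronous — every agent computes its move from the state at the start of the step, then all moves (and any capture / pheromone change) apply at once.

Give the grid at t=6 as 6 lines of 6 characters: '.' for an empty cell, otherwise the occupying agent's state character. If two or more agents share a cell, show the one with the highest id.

t=1: a0@(4,4):P a1@(4,0):R a2@(0,5):R
t=2: a0@(4,5):P a1@(4,1):R a2@(1,5):R
t=3: a0@(4,0):P a1@(4,2):R a2@(0,5):R
t=4: a0@(4,1):P a1@(4,3):R a2@(1,5):R
t=5: a0@(4,2):P a1@(4,4):R a2@(0,5):R
t=6: a0@(4,3):P a1@(4,5):R a2@(0,4):R

....R.
......
......
......
...P.R
......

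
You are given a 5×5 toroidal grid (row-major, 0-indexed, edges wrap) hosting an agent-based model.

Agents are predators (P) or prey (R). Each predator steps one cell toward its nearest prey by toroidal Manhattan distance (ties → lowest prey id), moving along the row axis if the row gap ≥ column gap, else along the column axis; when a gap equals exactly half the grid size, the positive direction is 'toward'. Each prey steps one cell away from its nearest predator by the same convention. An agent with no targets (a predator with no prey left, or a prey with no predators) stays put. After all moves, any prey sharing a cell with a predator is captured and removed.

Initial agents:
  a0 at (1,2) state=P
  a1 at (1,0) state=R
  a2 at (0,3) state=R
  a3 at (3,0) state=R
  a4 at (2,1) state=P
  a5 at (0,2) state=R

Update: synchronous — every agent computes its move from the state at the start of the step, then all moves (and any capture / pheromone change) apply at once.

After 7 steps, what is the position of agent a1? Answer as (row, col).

t=1: a0@(0,2):P a1@(1,4):R a2@(4,3):R a3@(4,0):R a4@(1,1):P a5@(4,2):R
t=2: a0@(4,2):P a1@(1,3):R a2@(3,3):R a3@(4,4):R a4@(1,0):P a5@(3,2):R
t=3: a0@(3,2):P a1@(1,2):R a2@(2,3):R a3@(4,0):R a4@(1,4):P a5@(2,2):R
t=4: a0@(2,2):P a1@(0,2):R a3@(4,4):R a4@(1,3):P a5@(1,2):R
t=5: a0@(1,2):P a1@(4,2):R a3@(3,4):R a4@(1,2):P a5@(0,2):R
t=6: a0@(0,2):P a1@(3,2):R a3@(4,4):R a4@(0,2):P a5@(4,2):R
t=7: a0@(4,2):P a1@(2,2):R a3@(4,0):R a4@(4,2):P a5@(3,2):R

(2, 2)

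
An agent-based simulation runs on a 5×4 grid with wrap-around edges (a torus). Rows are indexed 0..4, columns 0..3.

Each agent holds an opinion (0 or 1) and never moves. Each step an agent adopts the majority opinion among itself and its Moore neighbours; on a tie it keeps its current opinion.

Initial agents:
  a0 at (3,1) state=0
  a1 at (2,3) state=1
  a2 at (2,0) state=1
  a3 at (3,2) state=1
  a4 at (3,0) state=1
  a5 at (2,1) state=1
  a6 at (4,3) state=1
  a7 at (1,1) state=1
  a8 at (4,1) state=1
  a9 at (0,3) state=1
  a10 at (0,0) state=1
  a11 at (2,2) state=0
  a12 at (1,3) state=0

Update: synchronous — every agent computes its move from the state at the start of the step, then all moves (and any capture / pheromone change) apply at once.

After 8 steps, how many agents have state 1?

13

t=1: a0@(3,1):1 a1@(2,3):1 a2@(2,0):1 a3@(3,2):1 a4@(3,0):1 a5@(2,1):1 a6@(4,3):1 a7@(1,1):1 a8@(4,1):1 a9@(0,3):1 a10@(0,0):1 a11@(2,2):1 a12@(1,3):1
t=2: (unchanged — steady state)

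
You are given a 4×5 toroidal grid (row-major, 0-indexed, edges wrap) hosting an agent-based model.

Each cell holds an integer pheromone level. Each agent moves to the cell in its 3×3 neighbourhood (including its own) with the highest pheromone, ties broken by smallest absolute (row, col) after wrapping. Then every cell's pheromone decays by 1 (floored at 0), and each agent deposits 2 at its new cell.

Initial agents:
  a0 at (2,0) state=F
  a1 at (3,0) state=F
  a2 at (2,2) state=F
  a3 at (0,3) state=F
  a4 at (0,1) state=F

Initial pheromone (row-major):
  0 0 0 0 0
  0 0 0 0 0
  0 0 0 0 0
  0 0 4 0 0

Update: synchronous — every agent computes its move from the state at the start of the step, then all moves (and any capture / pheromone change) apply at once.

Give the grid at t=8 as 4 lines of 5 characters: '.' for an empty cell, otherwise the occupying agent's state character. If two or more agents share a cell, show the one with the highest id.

F....
.....
.....
..F..

t=1: a0@(1,0) a1@(0,0) a2@(3,2) a3@(3,2) a4@(3,2) | pheromone: 2 0 0 0 0 / 2 0 0 0 0 / 0 0 0 0 0 / 0 0 9 0 0
t=2: a0@(0,0) a1@(0,0) a2@(3,2) a3@(3,2) a4@(3,2) | pheromone: 5 0 0 0 0 / 1 0 0 0 0 / 0 0 0 0 0 / 0 0 14 0 0
t=3: a0@(0,0) a1@(0,0) a2@(3,2) a3@(3,2) a4@(3,2) | pheromone: 8 0 0 0 0 / 0 0 0 0 0 / 0 0 0 0 0 / 0 0 19 0 0
t=4: a0@(0,0) a1@(0,0) a2@(3,2) a3@(3,2) a4@(3,2) | pheromone: 11 0 0 0 0 / 0 0 0 0 0 / 0 0 0 0 0 / 0 0 24 0 0
t=5: a0@(0,0) a1@(0,0) a2@(3,2) a3@(3,2) a4@(3,2) | pheromone: 14 0 0 0 0 / 0 0 0 0 0 / 0 0 0 0 0 / 0 0 29 0 0
t=6: a0@(0,0) a1@(0,0) a2@(3,2) a3@(3,2) a4@(3,2) | pheromone: 17 0 0 0 0 / 0 0 0 0 0 / 0 0 0 0 0 / 0 0 34 0 0
t=7: a0@(0,0) a1@(0,0) a2@(3,2) a3@(3,2) a4@(3,2) | pheromone: 20 0 0 0 0 / 0 0 0 0 0 / 0 0 0 0 0 / 0 0 39 0 0
t=8: a0@(0,0) a1@(0,0) a2@(3,2) a3@(3,2) a4@(3,2) | pheromone: 23 0 0 0 0 / 0 0 0 0 0 / 0 0 0 0 0 / 0 0 44 0 0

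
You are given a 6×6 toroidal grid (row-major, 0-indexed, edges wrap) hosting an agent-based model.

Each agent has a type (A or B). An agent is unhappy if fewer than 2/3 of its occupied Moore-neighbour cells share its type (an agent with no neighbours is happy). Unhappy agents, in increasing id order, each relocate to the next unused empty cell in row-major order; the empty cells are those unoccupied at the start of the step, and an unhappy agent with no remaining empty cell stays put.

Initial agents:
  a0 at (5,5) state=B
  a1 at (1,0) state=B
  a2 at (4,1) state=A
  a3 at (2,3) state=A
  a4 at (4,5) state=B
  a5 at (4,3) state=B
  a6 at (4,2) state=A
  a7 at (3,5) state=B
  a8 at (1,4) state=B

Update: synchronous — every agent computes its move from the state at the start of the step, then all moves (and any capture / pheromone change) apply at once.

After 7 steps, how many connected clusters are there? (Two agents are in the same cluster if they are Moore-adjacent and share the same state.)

6

t=1: a0@(5,5):B a1@(1,0):B a2@(4,1):A a3@(0,0):A a4@(4,5):B a5@(0,1):B a6@(0,2):A a7@(3,5):B a8@(0,3):B
t=2: a0@(0,4):B a1@(0,5):B a2@(4,1):A a3@(1,1):A a4@(4,5):B a5@(1,2):B a6@(1,3):A a7@(3,5):B a8@(1,4):B
t=3: a0@(0,4):B a1@(0,5):B a2@(4,1):A a3@(0,0):A a4@(4,5):B a5@(0,1):B a6@(0,2):A a7@(3,5):B a8@(1,4):B
t=4: a0@(0,4):B a1@(0,5):B a2@(4,1):A a3@(0,3):A a4@(4,5):B a5@(1,0):B a6@(1,1):A a7@(3,5):B a8@(1,4):B
t=5: a0@(0,4):B a1@(0,5):B a2@(4,1):A a3@(0,0):A a4@(4,5):B a5@(0,1):B a6@(0,2):A a7@(3,5):B a8@(1,4):B
t=6: a0@(0,4):B a1@(0,5):B a2@(4,1):A a3@(0,3):A a4@(4,5):B a5@(1,0):B a6@(1,1):A a7@(3,5):B a8@(1,4):B
t=7: a0@(0,4):B a1@(0,5):B a2@(4,1):A a3@(0,0):A a4@(4,5):B a5@(0,1):B a6@(0,2):A a7@(3,5):B a8@(1,4):B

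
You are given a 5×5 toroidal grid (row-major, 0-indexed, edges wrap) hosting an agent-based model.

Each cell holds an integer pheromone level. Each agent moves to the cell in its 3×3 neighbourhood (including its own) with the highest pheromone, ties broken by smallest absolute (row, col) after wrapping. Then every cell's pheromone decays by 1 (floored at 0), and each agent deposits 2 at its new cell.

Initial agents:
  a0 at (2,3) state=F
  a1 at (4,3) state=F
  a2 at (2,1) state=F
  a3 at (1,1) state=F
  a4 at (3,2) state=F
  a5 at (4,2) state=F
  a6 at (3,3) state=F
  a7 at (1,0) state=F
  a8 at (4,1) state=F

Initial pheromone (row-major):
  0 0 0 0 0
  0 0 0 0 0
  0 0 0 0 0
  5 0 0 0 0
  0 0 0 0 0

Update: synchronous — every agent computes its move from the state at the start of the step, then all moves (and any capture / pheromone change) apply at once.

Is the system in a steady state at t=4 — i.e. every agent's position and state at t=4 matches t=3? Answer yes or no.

no

t=1: a0@(1,2) a1@(0,2) a2@(3,0) a3@(0,0) a4@(2,1) a5@(0,1) a6@(2,2) a7@(0,0) a8@(3,0) | pheromone: 4 2 2 0 0 / 0 0 2 0 0 / 0 2 2 0 0 / 8 0 0 0 0 / 0 0 0 0 0
t=2: a0@(0,1) a1@(0,1) a2@(3,0) a3@(0,0) a4@(3,0) a5@(0,0) a6@(1,2) a7@(0,0) a8@(3,0) | pheromone: 9 5 1 0 0 / 0 0 3 0 0 / 0 1 1 0 0 / 13 0 0 0 0 / 0 0 0 0 0
t=3: a0@(0,0) a1@(0,0) a2@(3,0) a3@(0,0) a4@(3,0) a5@(0,0) a6@(0,1) a7@(0,0) a8@(3,0) | pheromone: 18 6 0 0 0 / 0 0 2 0 0 / 0 0 0 0 0 / 18 0 0 0 0 / 0 0 0 0 0
t=4: a0@(0,0) a1@(0,0) a2@(3,0) a3@(0,0) a4@(3,0) a5@(0,0) a6@(0,0) a7@(0,0) a8@(3,0) | pheromone: 29 5 0 0 0 / 0 0 1 0 0 / 0 0 0 0 0 / 23 0 0 0 0 / 0 0 0 0 0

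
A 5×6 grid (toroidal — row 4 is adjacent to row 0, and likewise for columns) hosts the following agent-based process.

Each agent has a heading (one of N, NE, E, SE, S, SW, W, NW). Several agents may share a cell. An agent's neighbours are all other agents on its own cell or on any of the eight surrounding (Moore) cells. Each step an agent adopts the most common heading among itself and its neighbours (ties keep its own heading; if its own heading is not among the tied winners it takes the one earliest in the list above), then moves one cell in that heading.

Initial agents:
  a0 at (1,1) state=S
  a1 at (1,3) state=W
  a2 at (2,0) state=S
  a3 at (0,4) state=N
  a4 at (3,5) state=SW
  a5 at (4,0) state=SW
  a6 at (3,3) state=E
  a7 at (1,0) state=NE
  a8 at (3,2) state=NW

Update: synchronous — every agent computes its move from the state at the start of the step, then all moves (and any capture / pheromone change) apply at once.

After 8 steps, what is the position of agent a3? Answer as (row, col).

(1, 3)

t=1: a0@(2,1):S a1@(1,2):W a2@(3,0):S a3@(4,4):N a4@(4,4):SW a5@(0,5):SW a6@(3,4):E a7@(2,0):S a8@(2,1):NW
t=2: a0@(3,1):S a1@(1,1):W a2@(4,0):S a3@(0,3):SW a4@(0,3):SW a5@(1,4):SW a6@(3,5):E a7@(3,0):S a8@(3,1):S
t=3: a0@(4,1):S a1@(1,0):W a2@(0,0):S a3@(1,2):SW a4@(1,2):SW a5@(2,3):SW a6@(4,5):S a7@(4,0):S a8@(4,1):S
t=4: a0@(0,1):S a1@(1,5):W a2@(1,0):S a3@(2,1):SW a4@(2,1):SW a5@(3,2):SW a6@(0,5):S a7@(0,0):S a8@(0,1):S
t=5: a0@(1,1):S a1@(2,5):S a2@(2,0):S a3@(3,0):SW a4@(3,0):SW a5@(4,1):SW a6@(1,5):S a7@(1,0):S a8@(1,1):S
t=6: a0@(2,1):S a1@(3,5):S a2@(3,0):S a3@(4,5):SW a4@(4,5):SW a5@(0,0):SW a6@(2,5):S a7@(2,0):S a8@(2,1):S
t=7: a0@(3,1):S a1@(4,5):S a2@(4,0):S a3@(0,4):SW a4@(0,4):SW a5@(1,5):SW a6@(3,5):S a7@(3,0):S a8@(3,1):S
t=8: a0@(4,1):S a1@(0,5):S a2@(0,0):S a3@(1,3):SW a4@(1,3):SW a5@(2,4):SW a6@(4,5):S a7@(4,0):S a8@(4,1):S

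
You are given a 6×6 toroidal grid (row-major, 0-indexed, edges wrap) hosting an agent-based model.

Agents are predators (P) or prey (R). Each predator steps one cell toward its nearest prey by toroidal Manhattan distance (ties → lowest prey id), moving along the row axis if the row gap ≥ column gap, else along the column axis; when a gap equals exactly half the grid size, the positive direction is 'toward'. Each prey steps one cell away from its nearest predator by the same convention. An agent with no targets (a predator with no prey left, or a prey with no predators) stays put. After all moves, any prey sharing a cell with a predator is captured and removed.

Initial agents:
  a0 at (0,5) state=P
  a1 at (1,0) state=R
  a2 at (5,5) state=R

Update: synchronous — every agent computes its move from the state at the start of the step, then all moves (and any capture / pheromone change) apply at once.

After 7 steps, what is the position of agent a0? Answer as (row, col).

t=1: a0@(5,5):P a1@(2,0):R a2@(4,5):R
t=2: a0@(4,5):P a1@(1,0):R a2@(3,5):R
t=3: a0@(3,5):P a1@(0,0):R a2@(2,5):R
t=4: a0@(2,5):P a1@(5,0):R a2@(1,5):R
t=5: a0@(1,5):P a1@(4,0):R a2@(0,5):R
t=6: a0@(0,5):P a1@(3,0):R a2@(5,5):R
t=7: a0@(5,5):P a1@(2,0):R a2@(4,5):R

(5, 5)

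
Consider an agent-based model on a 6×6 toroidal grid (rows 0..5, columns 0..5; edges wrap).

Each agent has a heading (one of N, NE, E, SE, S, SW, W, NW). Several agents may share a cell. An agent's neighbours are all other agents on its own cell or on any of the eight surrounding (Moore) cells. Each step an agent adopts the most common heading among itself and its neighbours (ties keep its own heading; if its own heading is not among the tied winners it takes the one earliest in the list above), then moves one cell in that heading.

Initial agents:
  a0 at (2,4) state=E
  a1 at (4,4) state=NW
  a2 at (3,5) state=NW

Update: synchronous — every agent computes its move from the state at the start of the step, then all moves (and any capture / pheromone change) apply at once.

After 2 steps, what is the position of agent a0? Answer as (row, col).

(2, 0)

t=1: a0@(2,5):E a1@(3,3):NW a2@(2,4):NW
t=2: a0@(2,0):E a1@(2,2):NW a2@(1,3):NW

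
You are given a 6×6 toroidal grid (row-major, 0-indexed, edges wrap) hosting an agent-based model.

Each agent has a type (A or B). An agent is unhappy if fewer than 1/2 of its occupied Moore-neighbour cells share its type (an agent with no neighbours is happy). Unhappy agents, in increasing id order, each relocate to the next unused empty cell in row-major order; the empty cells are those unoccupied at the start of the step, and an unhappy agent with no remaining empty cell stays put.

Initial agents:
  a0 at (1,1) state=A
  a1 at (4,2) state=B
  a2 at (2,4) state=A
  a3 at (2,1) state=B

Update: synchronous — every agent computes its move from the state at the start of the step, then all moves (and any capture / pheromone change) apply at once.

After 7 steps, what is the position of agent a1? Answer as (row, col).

t=1: a0@(0,0):A a1@(4,2):B a2@(2,4):A a3@(0,1):B
t=2: a0@(0,2):A a1@(4,2):B a2@(2,4):A a3@(0,3):B
t=3: a0@(0,0):A a1@(4,2):B a2@(2,4):A a3@(0,1):B
t=4: a0@(0,2):A a1@(4,2):B a2@(2,4):A a3@(0,3):B
t=5: a0@(0,0):A a1@(4,2):B a2@(2,4):A a3@(0,1):B
t=6: a0@(0,2):A a1@(4,2):B a2@(2,4):A a3@(0,3):B
t=7: a0@(0,0):A a1@(4,2):B a2@(2,4):A a3@(0,1):B

(4, 2)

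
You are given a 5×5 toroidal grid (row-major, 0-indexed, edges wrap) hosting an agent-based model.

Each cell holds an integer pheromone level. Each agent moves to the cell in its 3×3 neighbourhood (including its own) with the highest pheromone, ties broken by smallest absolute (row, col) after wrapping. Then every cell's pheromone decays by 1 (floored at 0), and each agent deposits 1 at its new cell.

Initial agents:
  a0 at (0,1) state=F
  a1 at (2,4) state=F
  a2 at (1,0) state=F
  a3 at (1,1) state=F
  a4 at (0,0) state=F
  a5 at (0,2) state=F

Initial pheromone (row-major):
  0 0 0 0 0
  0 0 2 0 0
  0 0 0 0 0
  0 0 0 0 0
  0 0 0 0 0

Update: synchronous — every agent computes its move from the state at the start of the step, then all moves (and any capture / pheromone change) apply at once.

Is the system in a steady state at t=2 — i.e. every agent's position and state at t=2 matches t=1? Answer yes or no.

no

t=1: a0@(1,2) a1@(1,0) a2@(0,0) a3@(1,2) a4@(0,0) a5@(1,2) | pheromone: 2 0 0 0 0 / 1 0 4 0 0 / 0 0 0 0 0 / 0 0 0 0 0 / 0 0 0 0 0
t=2: a0@(1,2) a1@(0,0) a2@(0,0) a3@(1,2) a4@(0,0) a5@(1,2) | pheromone: 4 0 0 0 0 / 0 0 6 0 0 / 0 0 0 0 0 / 0 0 0 0 0 / 0 0 0 0 0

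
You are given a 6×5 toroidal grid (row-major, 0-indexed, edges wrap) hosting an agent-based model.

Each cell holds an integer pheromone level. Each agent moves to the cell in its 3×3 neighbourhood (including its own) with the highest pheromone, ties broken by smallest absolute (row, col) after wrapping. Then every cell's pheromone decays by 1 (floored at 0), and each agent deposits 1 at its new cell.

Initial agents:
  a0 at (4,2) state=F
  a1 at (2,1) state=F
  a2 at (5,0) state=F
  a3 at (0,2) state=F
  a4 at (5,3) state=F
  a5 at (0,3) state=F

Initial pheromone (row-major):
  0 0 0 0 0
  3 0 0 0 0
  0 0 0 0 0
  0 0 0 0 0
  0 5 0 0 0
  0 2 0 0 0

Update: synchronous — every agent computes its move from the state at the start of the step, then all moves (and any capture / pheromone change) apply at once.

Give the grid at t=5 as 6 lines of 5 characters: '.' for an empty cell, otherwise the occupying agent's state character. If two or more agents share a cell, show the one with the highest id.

..F..
F....
.....
.....
.F...
.....

t=1: a0@(4,1) a1@(1,0) a2@(4,1) a3@(5,1) a4@(0,2) a5@(0,2) | pheromone: 0 0 2 0 0 / 3 0 0 0 0 / 0 0 0 0 0 / 0 0 0 0 0 / 0 6 0 0 0 / 0 2 0 0 0
t=2: a0@(4,1) a1@(1,0) a2@(4,1) a3@(4,1) a4@(0,2) a5@(0,2) | pheromone: 0 0 3 0 0 / 3 0 0 0 0 / 0 0 0 0 0 / 0 0 0 0 0 / 0 8 0 0 0 / 0 1 0 0 0
t=3: a0@(4,1) a1@(1,0) a2@(4,1) a3@(4,1) a4@(0,2) a5@(0,2) | pheromone: 0 0 4 0 0 / 3 0 0 0 0 / 0 0 0 0 0 / 0 0 0 0 0 / 0 10 0 0 0 / 0 0 0 0 0
t=4: a0@(4,1) a1@(1,0) a2@(4,1) a3@(4,1) a4@(0,2) a5@(0,2) | pheromone: 0 0 5 0 0 / 3 0 0 0 0 / 0 0 0 0 0 / 0 0 0 0 0 / 0 12 0 0 0 / 0 0 0 0 0
t=5: a0@(4,1) a1@(1,0) a2@(4,1) a3@(4,1) a4@(0,2) a5@(0,2) | pheromone: 0 0 6 0 0 / 3 0 0 0 0 / 0 0 0 0 0 / 0 0 0 0 0 / 0 14 0 0 0 / 0 0 0 0 0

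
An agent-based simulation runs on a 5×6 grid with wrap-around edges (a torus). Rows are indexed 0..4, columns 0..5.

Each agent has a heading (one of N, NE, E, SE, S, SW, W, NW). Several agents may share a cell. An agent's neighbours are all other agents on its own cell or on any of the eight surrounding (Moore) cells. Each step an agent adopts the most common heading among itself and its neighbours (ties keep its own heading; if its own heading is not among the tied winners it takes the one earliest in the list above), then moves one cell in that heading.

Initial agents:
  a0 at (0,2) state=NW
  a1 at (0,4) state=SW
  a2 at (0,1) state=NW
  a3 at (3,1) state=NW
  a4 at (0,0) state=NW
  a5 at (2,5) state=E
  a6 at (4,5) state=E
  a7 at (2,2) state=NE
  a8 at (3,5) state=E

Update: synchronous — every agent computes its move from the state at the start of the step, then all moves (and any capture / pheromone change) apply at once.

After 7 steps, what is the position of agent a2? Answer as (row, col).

(3, 0)

t=1: a0@(4,1):NW a1@(1,3):SW a2@(4,0):NW a3@(2,0):NW a4@(4,5):NW a5@(2,0):E a6@(4,0):E a7@(1,3):NE a8@(3,0):E
t=2: a0@(3,0):NW a1@(2,2):SW a2@(3,5):NW a3@(2,1):E a4@(3,4):NW a5@(2,1):E a6@(3,5):NW a7@(0,4):NE a8@(2,5):NW
t=3: a0@(2,5):NW a1@(2,3):E a2@(2,4):NW a3@(2,2):E a4@(2,3):NW a5@(2,2):E a6@(2,4):NW a7@(4,5):NE a8@(1,4):NW
t=4: a0@(1,4):NW a1@(1,2):NW a2@(1,3):NW a3@(2,3):E a4@(1,2):NW a5@(2,3):E a6@(1,3):NW a7@(3,0):NE a8@(0,3):NW
t=5: a0@(0,3):NW a1@(0,1):NW a2@(0,2):NW a3@(1,2):NW a4@(0,1):NW a5@(1,2):NW a6@(0,2):NW a7@(2,1):NE a8@(4,2):NW
t=6: a0@(4,2):NW a1@(4,0):NW a2@(4,1):NW a3@(0,1):NW a4@(4,0):NW a5@(0,1):NW a6@(4,1):NW a7@(1,0):NW a8@(3,1):NW
t=7: a0@(3,1):NW a1@(3,5):NW a2@(3,0):NW a3@(4,0):NW a4@(3,5):NW a5@(4,0):NW a6@(3,0):NW a7@(0,5):NW a8@(2,0):NW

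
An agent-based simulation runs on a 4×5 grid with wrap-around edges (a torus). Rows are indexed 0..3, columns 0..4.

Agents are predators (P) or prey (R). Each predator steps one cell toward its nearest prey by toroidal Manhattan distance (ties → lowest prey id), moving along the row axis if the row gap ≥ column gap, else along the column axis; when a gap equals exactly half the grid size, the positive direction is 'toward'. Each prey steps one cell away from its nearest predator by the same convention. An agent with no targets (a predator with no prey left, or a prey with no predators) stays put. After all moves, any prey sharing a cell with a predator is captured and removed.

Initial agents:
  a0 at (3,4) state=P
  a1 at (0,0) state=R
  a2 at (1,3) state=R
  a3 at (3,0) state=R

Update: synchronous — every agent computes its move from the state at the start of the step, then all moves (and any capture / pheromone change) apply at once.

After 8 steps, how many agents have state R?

3

t=1: a0@(3,0):P a1@(1,0):R a2@(0,3):R a3@(3,1):R
t=2: a0@(3,1):P a1@(0,0):R a2@(0,2):R a3@(3,2):R
t=3: a0@(3,2):P a1@(1,0):R a2@(1,2):R a3@(3,3):R
t=4: a0@(3,3):P a1@(0,0):R a2@(0,2):R a3@(3,4):R
t=5: a0@(3,4):P a1@(0,1):R a2@(1,2):R a3@(3,0):R
t=6: a0@(3,0):P a1@(0,2):R a2@(0,2):R a3@(3,1):R
t=7: a0@(3,1):P a1@(0,3):R a2@(0,3):R a3@(3,2):R
t=8: a0@(3,2):P a1@(0,4):R a2@(0,4):R a3@(3,3):R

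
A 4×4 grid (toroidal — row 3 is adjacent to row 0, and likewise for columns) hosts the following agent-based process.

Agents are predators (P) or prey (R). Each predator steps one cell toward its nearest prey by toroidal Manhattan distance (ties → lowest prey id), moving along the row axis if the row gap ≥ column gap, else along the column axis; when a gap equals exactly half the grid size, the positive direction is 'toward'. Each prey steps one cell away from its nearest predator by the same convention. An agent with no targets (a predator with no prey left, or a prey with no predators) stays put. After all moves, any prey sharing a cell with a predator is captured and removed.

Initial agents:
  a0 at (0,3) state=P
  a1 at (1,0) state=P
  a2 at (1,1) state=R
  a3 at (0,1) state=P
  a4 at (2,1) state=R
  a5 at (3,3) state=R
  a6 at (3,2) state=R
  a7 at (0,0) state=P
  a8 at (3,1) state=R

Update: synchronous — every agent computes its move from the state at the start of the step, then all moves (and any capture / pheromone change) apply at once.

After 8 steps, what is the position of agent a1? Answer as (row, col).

(0, 3)

t=1: a0@(3,3):P a1@(1,1):P a2@(1,2):R a3@(1,1):P a4@(3,1):R a5@(2,3):R a6@(2,2):R a7@(1,0):P a8@(2,1):R
t=2: a0@(2,3):P a1@(1,2):P a2@(1,3):R a3@(1,2):P a4@(3,0):R a5@(1,3):R a7@(1,1):P a8@(3,1):R
t=3: a0@(1,3):P a1@(1,3):P a2@(0,3):R a3@(1,3):P a4@(0,0):R a5@(0,3):R a7@(1,2):P a8@(2,1):R
t=4: a0@(0,3):P a1@(0,3):P a2@(3,3):R a3@(0,3):P a4@(3,0):R a5@(3,3):R a7@(0,2):P a8@(3,1):R
t=5: a0@(3,3):P a1@(3,3):P a2@(2,3):R a3@(3,3):P a4@(2,0):R a5@(2,3):R a7@(3,2):P a8@(2,1):R
t=6: a0@(2,3):P a1@(2,3):P a2@(1,3):R a3@(2,3):P a4@(1,0):R a5@(1,3):R a7@(2,2):P a8@(1,1):R
t=7: a0@(1,3):P a1@(1,3):P a2@(0,3):R a3@(1,3):P a4@(0,0):R a5@(0,3):R a7@(1,2):P a8@(0,1):R
t=8: a0@(0,3):P a1@(0,3):P a2@(3,3):R a3@(0,3):P a4@(3,0):R a5@(3,3):R a7@(0,2):P a8@(3,1):R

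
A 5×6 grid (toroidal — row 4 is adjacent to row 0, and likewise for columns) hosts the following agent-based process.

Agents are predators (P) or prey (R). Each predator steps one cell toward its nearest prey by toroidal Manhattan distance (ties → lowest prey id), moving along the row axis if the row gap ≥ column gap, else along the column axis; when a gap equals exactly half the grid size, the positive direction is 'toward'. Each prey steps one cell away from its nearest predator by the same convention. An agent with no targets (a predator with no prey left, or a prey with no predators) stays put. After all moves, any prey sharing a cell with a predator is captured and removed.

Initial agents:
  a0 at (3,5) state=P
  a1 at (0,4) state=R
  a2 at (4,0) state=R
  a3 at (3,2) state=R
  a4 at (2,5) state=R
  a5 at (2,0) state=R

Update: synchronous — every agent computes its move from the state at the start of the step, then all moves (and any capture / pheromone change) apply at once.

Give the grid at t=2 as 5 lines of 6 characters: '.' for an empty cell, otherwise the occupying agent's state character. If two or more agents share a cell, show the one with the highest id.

R...RR
.....P
......
..R...
R.....

t=1: a0@(2,5):P a1@(1,4):R a2@(0,0):R a3@(3,1):R a4@(1,5):R a5@(1,0):R
t=2: a0@(1,5):P a1@(0,4):R a2@(4,0):R a3@(3,2):R a4@(0,5):R a5@(0,0):R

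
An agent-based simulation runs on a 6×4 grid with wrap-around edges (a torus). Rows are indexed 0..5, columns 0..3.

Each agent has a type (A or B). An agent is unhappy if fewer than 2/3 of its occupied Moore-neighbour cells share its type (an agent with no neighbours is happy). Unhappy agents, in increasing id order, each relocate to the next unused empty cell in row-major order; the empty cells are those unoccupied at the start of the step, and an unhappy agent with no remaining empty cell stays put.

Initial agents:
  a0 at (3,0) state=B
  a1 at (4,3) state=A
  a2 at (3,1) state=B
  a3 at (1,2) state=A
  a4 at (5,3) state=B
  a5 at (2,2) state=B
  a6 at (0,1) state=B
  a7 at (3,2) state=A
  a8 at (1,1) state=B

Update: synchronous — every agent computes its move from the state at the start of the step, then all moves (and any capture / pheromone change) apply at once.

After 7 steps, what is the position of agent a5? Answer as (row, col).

(2, 1)

t=1: a0@(0,0):B a1@(0,2):A a2@(3,1):B a3@(0,3):A a4@(1,0):B a5@(1,3):B a6@(2,0):B a7@(2,1):A a8@(1,1):B
t=2: a0@(0,0):B a1@(0,1):A a2@(1,2):B a3@(2,2):A a4@(1,0):B a5@(2,3):B a6@(2,0):B a7@(3,0):A a8@(3,2):B
t=3: a0@(0,2):B a1@(0,3):A a2@(1,1):B a3@(1,3):A a4@(1,0):B a5@(2,3):B a6@(2,0):B a7@(2,1):A a8@(3,1):B
t=4: a0@(0,0):B a1@(0,1):A a2@(1,1):B a3@(1,2):A a4@(2,2):B a5@(2,3):B a6@(2,0):B a7@(3,0):A a8@(3,2):B
t=5: a0@(0,2):B a1@(0,3):A a2@(1,0):B a3@(1,3):A a4@(2,2):B a5@(2,1):B a6@(2,0):B a7@(3,1):A a8@(3,2):B
t=6: a0@(0,0):B a1@(0,1):A a2@(1,1):B a3@(1,2):A a4@(2,3):B a5@(2,1):B a6@(3,0):B a7@(3,3):A a8@(3,2):B
t=7: a0@(0,2):B a1@(0,3):A a2@(1,0):B a3@(1,3):A a4@(2,0):B a5@(2,1):B a6@(3,0):B a7@(2,2):A a8@(3,2):B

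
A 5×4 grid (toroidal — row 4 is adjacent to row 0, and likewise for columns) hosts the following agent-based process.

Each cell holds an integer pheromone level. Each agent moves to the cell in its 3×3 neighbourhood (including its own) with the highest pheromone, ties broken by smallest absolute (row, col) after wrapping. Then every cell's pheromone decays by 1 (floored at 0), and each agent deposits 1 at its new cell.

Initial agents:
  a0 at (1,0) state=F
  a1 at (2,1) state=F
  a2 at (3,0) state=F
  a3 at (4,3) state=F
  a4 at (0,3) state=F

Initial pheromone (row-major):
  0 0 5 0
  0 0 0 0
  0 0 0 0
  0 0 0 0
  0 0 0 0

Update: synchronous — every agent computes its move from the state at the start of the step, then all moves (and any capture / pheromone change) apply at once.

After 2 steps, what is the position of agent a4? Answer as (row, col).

(0, 2)

t=1: a0@(0,0) a1@(1,0) a2@(2,0) a3@(0,2) a4@(0,2) | pheromone: 1 0 6 0 / 1 0 0 0 / 1 0 0 0 / 0 0 0 0 / 0 0 0 0
t=2: a0@(0,0) a1@(0,0) a2@(1,0) a3@(0,2) a4@(0,2) | pheromone: 2 0 7 0 / 1 0 0 0 / 0 0 0 0 / 0 0 0 0 / 0 0 0 0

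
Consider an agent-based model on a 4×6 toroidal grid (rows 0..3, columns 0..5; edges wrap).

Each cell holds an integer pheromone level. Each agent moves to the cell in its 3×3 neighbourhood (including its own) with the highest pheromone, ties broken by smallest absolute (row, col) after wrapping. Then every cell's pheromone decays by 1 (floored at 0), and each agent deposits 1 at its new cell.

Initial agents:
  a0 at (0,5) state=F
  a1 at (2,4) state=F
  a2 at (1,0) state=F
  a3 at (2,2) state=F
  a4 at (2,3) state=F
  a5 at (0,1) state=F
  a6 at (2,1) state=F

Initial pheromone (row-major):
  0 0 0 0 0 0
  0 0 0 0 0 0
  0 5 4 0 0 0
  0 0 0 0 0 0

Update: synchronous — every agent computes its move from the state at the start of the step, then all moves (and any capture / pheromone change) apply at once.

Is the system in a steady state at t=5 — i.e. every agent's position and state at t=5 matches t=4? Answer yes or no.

yes

t=1: a0@(0,0) a1@(1,3) a2@(2,1) a3@(2,1) a4@(2,2) a5@(0,0) a6@(2,1) | pheromone: 2 0 0 0 0 0 / 0 0 0 1 0 0 / 0 7 4 0 0 0 / 0 0 0 0 0 0
t=2: a0@(0,0) a1@(2,2) a2@(2,1) a3@(2,1) a4@(2,1) a5@(0,0) a6@(2,1) | pheromone: 3 0 0 0 0 0 / 0 0 0 0 0 0 / 0 10 4 0 0 0 / 0 0 0 0 0 0
t=3: a0@(0,0) a1@(2,1) a2@(2,1) a3@(2,1) a4@(2,1) a5@(0,0) a6@(2,1) | pheromone: 4 0 0 0 0 0 / 0 0 0 0 0 0 / 0 14 3 0 0 0 / 0 0 0 0 0 0
t=4: a0@(0,0) a1@(2,1) a2@(2,1) a3@(2,1) a4@(2,1) a5@(0,0) a6@(2,1) | pheromone: 5 0 0 0 0 0 / 0 0 0 0 0 0 / 0 18 2 0 0 0 / 0 0 0 0 0 0
t=5: a0@(0,0) a1@(2,1) a2@(2,1) a3@(2,1) a4@(2,1) a5@(0,0) a6@(2,1) | pheromone: 6 0 0 0 0 0 / 0 0 0 0 0 0 / 0 22 1 0 0 0 / 0 0 0 0 0 0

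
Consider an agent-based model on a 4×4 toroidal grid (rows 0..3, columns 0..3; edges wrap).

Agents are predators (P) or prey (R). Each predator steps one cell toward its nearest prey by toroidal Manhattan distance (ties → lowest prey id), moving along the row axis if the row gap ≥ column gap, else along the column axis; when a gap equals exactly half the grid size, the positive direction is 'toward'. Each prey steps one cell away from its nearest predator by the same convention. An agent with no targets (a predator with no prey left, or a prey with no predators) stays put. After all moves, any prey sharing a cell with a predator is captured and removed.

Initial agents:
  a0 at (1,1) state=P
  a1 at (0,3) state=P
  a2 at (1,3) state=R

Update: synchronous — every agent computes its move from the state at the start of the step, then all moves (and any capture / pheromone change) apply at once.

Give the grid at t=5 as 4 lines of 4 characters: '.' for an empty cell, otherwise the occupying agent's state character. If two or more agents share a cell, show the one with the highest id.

....
..PP
...R
....

t=1: a0@(1,2):P a1@(1,3):P a2@(2,3):R
t=2: a0@(2,2):P a1@(2,3):P a2@(3,3):R
t=3: a0@(3,2):P a1@(3,3):P a2@(0,3):R
t=4: a0@(0,2):P a1@(0,3):P a2@(1,3):R
t=5: a0@(1,2):P a1@(1,3):P a2@(2,3):R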